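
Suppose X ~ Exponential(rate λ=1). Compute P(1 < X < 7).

P(1 < X < 7) = ∫_{1}^{7} f(x) dx
where f(x) = e^{- x}
= - \frac{1 - e^{6}}{e^{7}}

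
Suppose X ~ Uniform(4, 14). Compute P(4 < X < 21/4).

P(4 < X < 21/4) = ∫_{4}^{21/4} f(x) dx
where f(x) = \frac{1}{10}
= \frac{1}{8}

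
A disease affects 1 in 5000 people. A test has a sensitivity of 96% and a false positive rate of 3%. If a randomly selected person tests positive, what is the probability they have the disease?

Let D = the rare event, + = positive/flagged.
P(D) = 1/5000
P(+|D) = 96/100 = 24/25
P(+|D') = 3/100
P(+) = P(+|D)P(D) + P(+|D')P(D')
     = \frac{24}{25} × \frac{1}{5000} + \frac{3}{100} × \frac{4999}{5000}
     = \frac{15093}{500000}
P(D|+) = P(+|D)P(D)/P(+) = \frac{32}{5031}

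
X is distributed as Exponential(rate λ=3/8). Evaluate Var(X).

For X ~ Exponential(rate λ=3/8):
Var(X) = \frac{64}{9}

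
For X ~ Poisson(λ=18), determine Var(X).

For X ~ Poisson(λ=18):
Var(X) = 18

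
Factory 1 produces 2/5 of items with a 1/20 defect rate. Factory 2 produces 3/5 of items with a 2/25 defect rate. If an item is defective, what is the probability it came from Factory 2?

Using Bayes' theorem:
P(F1) = 2/5, P(D|F1) = 1/20
P(F2) = 3/5, P(D|F2) = 2/25
P(D) = P(D|F1)P(F1) + P(D|F2)P(F2)
     = \frac{17}{250}
P(F2|D) = P(D|F2)P(F2) / P(D)
= \frac{12}{17}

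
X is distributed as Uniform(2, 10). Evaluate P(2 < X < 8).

P(2 < X < 8) = ∫_{2}^{8} f(x) dx
where f(x) = \frac{1}{8}
= \frac{3}{4}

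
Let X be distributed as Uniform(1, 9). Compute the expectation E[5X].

For X ~ Uniform(1, 9):
E[X] = 5
E[5X] = 5 × E[X] + 0 = 25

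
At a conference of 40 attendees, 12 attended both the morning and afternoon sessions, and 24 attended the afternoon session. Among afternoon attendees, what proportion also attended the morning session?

P(A ∩ B) = 12/40 = 3/10
P(B) = 24/40 = 3/5
P(A|B) = P(A ∩ B) / P(B) = (3/10) / (3/5) = 1/2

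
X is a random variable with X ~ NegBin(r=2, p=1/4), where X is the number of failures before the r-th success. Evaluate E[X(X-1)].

E[X(X-1)] = E[X² - X] = E[X²] - E[X]
E[X] = 6
E[X²] = Var(X) + (E[X])² = 24 + (6)² = 60
E[X(X-1)] = 60 - 6 = 54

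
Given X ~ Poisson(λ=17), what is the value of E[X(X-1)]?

E[X(X-1)] = E[X² - X] = E[X²] - E[X]
E[X] = 17
E[X²] = Var(X) + (E[X])² = 17 + (17)² = 306
E[X(X-1)] = 306 - 17 = 289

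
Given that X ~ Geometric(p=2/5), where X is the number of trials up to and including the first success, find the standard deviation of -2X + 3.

For X ~ Geometric(p=2/5), where X is the number of trials up to and including the first success:
Var(X) = \frac{15}{4}
SD(X) = √(Var(X)) = √(\frac{15}{4}) = \frac{\sqrt{15}}{2}
SD(-2X + 3) = |-2| × SD(X) = 2 × \frac{\sqrt{15}}{2} = \sqrt{15}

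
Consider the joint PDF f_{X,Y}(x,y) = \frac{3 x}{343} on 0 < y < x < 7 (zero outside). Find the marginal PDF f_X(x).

f_X(x) = ∫_0^x \frac{3 x}{343} dy = \frac{3 x^{2}}{343}
for 0 < x < 7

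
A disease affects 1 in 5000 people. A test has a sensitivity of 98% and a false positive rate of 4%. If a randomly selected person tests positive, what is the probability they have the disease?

Let D = the rare event, + = positive/flagged.
P(D) = 1/5000
P(+|D) = 98/100 = 49/50
P(+|D') = 4/100 = 1/25
P(+) = P(+|D)P(D) + P(+|D')P(D')
     = \frac{49}{50} × \frac{1}{5000} + \frac{1}{25} × \frac{4999}{5000}
     = \frac{10047}{250000}
P(D|+) = P(+|D)P(D)/P(+) = \frac{49}{10047}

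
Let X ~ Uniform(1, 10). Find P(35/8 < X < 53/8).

P(35/8 < X < 53/8) = ∫_{35/8}^{53/8} f(x) dx
where f(x) = \frac{1}{9}
= \frac{1}{4}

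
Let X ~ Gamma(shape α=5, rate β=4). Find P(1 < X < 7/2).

P(1 < X < 7/2) = ∫_{1}^{7/2} f(x) dx
where f(x) = \frac{128 x^{4} e^{- 4 x}}{3}
= \frac{-6513 + 103 e^{10}}{3 e^{14}}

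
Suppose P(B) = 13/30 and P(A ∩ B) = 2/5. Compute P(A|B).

P(A|B) = P(A ∩ B) / P(B)
= (2/5) / (13/30)
= 12/13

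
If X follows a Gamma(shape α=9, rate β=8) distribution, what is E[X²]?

Using the identity E[X²] = Var(X) + (E[X])²:
E[X] = \frac{9}{8}
Var(X) = \frac{9}{64}
E[X²] = \frac{9}{64} + (\frac{9}{8})²
= \frac{45}{32}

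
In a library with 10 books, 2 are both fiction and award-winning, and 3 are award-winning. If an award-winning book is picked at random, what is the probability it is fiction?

P(A ∩ B) = 2/10 = 1/5
P(B) = 3/10
P(A|B) = P(A ∩ B) / P(B) = (1/5) / (3/10) = 2/3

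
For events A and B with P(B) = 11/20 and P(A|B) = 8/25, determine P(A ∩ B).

By definition, P(A|B) = P(A ∩ B) / P(B)
So P(A ∩ B) = P(A|B) × P(B)
= 8/25 × 11/20
= 22/125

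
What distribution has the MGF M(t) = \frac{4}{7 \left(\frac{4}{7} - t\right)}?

The MGF M(t) = \frac{4}{7 \left(\frac{4}{7} - t\right)} is the standard form for the Exponential distribution.
Comparing with the known MGF formula identifies: Exponential(rate λ=4/7)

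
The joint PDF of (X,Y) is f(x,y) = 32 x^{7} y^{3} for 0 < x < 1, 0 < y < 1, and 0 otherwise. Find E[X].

E[X] = ∫_0^1 ∫_0^1 x × f(x,y) dy dx
= ∫_0^1 ∫_0^1 x × (32 x^{7} y^{3}) dy dx
= \frac{8}{9}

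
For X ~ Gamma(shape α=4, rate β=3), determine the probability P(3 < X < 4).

P(3 < X < 4) = ∫_{3}^{4} f(x) dx
where f(x) = \frac{27 x^{3} e^{- 3 x}}{2}
= \frac{-373 + 172 e^{3}}{e^{12}}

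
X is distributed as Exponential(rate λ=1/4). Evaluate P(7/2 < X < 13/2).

P(7/2 < X < 13/2) = ∫_{7/2}^{13/2} f(x) dx
where f(x) = \frac{e^{- \frac{x}{4}}}{4}
= - \frac{1 - e^{\frac{3}{4}}}{e^{\frac{13}{8}}}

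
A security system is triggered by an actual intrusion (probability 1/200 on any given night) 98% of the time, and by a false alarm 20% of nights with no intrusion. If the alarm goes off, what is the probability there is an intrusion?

Let D = the rare event, + = positive/flagged.
P(D) = 1/200
P(+|D) = 98/100 = 49/50
P(+|D') = 20/100 = 1/5
P(+) = P(+|D)P(D) + P(+|D')P(D')
     = \frac{49}{50} × \frac{1}{200} + \frac{1}{5} × \frac{199}{200}
     = \frac{2039}{10000}
P(D|+) = P(+|D)P(D)/P(+) = \frac{49}{2039}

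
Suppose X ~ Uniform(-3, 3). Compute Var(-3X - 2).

For X ~ Uniform(-3, 3):
Var(X) = 3
Var(-3X - 2) = (-3)² × Var(X) = 9 × 3 = 27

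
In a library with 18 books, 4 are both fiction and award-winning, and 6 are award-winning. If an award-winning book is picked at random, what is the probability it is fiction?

P(A ∩ B) = 4/18 = 2/9
P(B) = 6/18 = 1/3
P(A|B) = P(A ∩ B) / P(B) = (2/9) / (1/3) = 2/3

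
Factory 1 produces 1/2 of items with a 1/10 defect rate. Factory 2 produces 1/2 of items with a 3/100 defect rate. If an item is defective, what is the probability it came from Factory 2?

Using Bayes' theorem:
P(F1) = 1/2, P(D|F1) = 1/10
P(F2) = 1/2, P(D|F2) = 3/100
P(D) = P(D|F1)P(F1) + P(D|F2)P(F2)
     = \frac{13}{200}
P(F2|D) = P(D|F2)P(F2) / P(D)
= \frac{3}{13}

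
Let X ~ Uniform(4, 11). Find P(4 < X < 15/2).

P(4 < X < 15/2) = ∫_{4}^{15/2} f(x) dx
where f(x) = \frac{1}{7}
= \frac{1}{2}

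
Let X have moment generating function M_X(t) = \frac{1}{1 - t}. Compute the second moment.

To find E[X^2], compute M^(2)(0):
M^(1)(t) = \frac{1}{\left(1 - t\right)^{2}}
M^(2)(t) = \frac{2}{\left(1 - t\right)^{3}}
M^(2)(0) = 2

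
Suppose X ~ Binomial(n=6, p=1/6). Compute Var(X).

For X ~ Binomial(n=6, p=1/6):
Var(X) = \frac{5}{6}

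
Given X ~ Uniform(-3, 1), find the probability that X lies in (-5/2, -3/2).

P(-5/2 < X < -3/2) = ∫_{-5/2}^{-3/2} f(x) dx
where f(x) = \frac{1}{4}
= \frac{1}{4}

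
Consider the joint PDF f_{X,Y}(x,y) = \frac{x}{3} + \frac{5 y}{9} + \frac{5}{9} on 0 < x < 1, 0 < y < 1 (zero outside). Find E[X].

E[X] = ∫_0^1 ∫_0^1 x × f(x,y) dy dx
= ∫_0^1 ∫_0^1 x × (\frac{x}{3} + \frac{5 y}{9} + \frac{5}{9}) dy dx
= \frac{19}{36}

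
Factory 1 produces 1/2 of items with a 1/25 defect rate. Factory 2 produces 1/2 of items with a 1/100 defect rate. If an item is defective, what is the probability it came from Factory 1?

Using Bayes' theorem:
P(F1) = 1/2, P(D|F1) = 1/25
P(F2) = 1/2, P(D|F2) = 1/100
P(D) = P(D|F1)P(F1) + P(D|F2)P(F2)
     = \frac{1}{40}
P(F1|D) = P(D|F1)P(F1) / P(D)
= \frac{4}{5}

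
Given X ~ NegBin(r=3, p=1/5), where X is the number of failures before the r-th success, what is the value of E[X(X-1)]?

E[X(X-1)] = E[X² - X] = E[X²] - E[X]
E[X] = 12
E[X²] = Var(X) + (E[X])² = 60 + (12)² = 204
E[X(X-1)] = 204 - 12 = 192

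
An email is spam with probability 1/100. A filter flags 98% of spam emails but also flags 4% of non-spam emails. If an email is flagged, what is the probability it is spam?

Let D = the rare event, + = positive/flagged.
P(D) = 1/100
P(+|D) = 98/100 = 49/50
P(+|D') = 4/100 = 1/25
P(+) = P(+|D)P(D) + P(+|D')P(D')
     = \frac{49}{50} × \frac{1}{100} + \frac{1}{25} × \frac{99}{100}
     = \frac{247}{5000}
P(D|+) = P(+|D)P(D)/P(+) = \frac{49}{247}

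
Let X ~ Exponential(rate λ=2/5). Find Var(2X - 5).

For X ~ Exponential(rate λ=2/5):
Var(X) = \frac{25}{4}
Var(2X - 5) = (2)² × Var(X) = 4 × \frac{25}{4} = 25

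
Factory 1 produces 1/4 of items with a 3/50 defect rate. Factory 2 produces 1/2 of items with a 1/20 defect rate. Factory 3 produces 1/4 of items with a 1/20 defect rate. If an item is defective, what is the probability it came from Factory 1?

Using Bayes' theorem:
P(F1) = 1/4, P(D|F1) = 3/50
P(F2) = 1/2, P(D|F2) = 1/20
P(F3) = 1/4, P(D|F3) = 1/20
P(D) = P(D|F1)P(F1) + P(D|F2)P(F2) + P(D|F3)P(F3)
     = \frac{21}{400}
P(F1|D) = P(D|F1)P(F1) / P(D)
= \frac{2}{7}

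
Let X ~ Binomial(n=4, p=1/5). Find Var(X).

For X ~ Binomial(n=4, p=1/5):
Var(X) = \frac{16}{25}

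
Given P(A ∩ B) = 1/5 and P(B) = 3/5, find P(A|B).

P(A|B) = P(A ∩ B) / P(B)
= (1/5) / (3/5)
= 1/3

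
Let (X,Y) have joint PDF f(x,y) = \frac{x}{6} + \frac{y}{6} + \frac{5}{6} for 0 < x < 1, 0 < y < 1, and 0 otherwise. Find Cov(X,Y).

E[XY] = ∫∫ xy × f(x,y) dx dy = \frac{19}{72}
E[X] = \frac{37}{72}
E[Y] = \frac{37}{72}
Cov(X,Y) = E[XY] - E[X]E[Y] = - \frac{1}{5184}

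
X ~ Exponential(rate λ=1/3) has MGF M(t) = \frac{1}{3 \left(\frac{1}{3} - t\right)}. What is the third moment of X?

To find E[X^3], compute M^(3)(0):
M^(1)(t) = \frac{1}{3 \left(\frac{1}{3} - t\right)^{2}}
M^(2)(t) = \frac{2}{3 \left(\frac{1}{3} - t\right)^{3}}
M^(3)(t) = \frac{2}{\left(\frac{1}{3} - t\right)^{4}}
M^(3)(0) = 162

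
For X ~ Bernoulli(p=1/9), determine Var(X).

For X ~ Bernoulli(p=1/9):
Var(X) = \frac{8}{81}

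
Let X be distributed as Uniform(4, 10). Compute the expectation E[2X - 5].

For X ~ Uniform(4, 10):
E[X] = 7
E[2X - 5] = 2 × E[X] - 5 = 9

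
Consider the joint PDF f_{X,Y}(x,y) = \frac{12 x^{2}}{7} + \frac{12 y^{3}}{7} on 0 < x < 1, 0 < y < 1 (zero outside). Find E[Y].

E[Y] = ∫_0^1 ∫_0^1 y × f(x,y) dx dy
= \frac{22}{35}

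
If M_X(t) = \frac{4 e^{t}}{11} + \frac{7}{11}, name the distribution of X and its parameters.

The MGF M(t) = \frac{4 e^{t}}{11} + \frac{7}{11} is the standard form for the Bernoulli distribution.
Comparing with the known MGF formula identifies: Bernoulli(p=4/11)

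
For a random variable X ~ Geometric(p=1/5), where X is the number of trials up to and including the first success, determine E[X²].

Using the identity E[X²] = Var(X) + (E[X])²:
E[X] = 5
Var(X) = 20
E[X²] = 20 + (5)²
= 45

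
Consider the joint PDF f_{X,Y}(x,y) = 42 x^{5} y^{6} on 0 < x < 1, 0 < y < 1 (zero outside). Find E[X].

E[X] = ∫_0^1 ∫_0^1 x × f(x,y) dy dx
= ∫_0^1 ∫_0^1 x × (42 x^{5} y^{6}) dy dx
= \frac{6}{7}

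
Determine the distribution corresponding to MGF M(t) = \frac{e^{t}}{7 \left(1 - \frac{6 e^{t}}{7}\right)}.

The MGF M(t) = \frac{e^{t}}{7 \left(1 - \frac{6 e^{t}}{7}\right)} is the standard form for the Geometric distribution.
Comparing with the known MGF formula identifies: Geometric(p=1/7), X = trial number of first success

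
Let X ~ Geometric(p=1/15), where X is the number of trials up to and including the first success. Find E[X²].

Using the identity E[X²] = Var(X) + (E[X])²:
E[X] = 15
Var(X) = 210
E[X²] = 210 + (15)²
= 435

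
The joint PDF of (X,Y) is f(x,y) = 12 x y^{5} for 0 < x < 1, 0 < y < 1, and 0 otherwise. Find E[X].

E[X] = ∫_0^1 ∫_0^1 x × f(x,y) dy dx
= ∫_0^1 ∫_0^1 x × (12 x y^{5}) dy dx
= \frac{2}{3}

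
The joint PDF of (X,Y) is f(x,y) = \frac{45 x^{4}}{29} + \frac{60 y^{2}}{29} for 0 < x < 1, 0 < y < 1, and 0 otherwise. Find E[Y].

E[Y] = ∫_0^1 ∫_0^1 y × f(x,y) dx dy
= \frac{39}{58}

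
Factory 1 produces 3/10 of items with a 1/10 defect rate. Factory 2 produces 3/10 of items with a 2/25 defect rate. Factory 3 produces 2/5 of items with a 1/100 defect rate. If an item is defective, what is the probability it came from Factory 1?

Using Bayes' theorem:
P(F1) = 3/10, P(D|F1) = 1/10
P(F2) = 3/10, P(D|F2) = 2/25
P(F3) = 2/5, P(D|F3) = 1/100
P(D) = P(D|F1)P(F1) + P(D|F2)P(F2) + P(D|F3)P(F3)
     = \frac{29}{500}
P(F1|D) = P(D|F1)P(F1) / P(D)
= \frac{15}{29}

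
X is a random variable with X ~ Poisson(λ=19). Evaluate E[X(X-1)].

E[X(X-1)] = E[X² - X] = E[X²] - E[X]
E[X] = 19
E[X²] = Var(X) + (E[X])² = 19 + (19)² = 380
E[X(X-1)] = 380 - 19 = 361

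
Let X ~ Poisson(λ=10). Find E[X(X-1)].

E[X(X-1)] = E[X² - X] = E[X²] - E[X]
E[X] = 10
E[X²] = Var(X) + (E[X])² = 10 + (10)² = 110
E[X(X-1)] = 110 - 10 = 100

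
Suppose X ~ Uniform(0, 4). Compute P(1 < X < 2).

P(1 < X < 2) = ∫_{1}^{2} f(x) dx
where f(x) = \frac{1}{4}
= \frac{1}{4}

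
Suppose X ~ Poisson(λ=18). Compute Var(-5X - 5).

For X ~ Poisson(λ=18):
Var(X) = 18
Var(-5X - 5) = (-5)² × Var(X) = 25 × 18 = 450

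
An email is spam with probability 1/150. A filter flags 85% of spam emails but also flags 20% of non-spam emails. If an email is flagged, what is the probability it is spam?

Let D = the rare event, + = positive/flagged.
P(D) = 1/150
P(+|D) = 85/100 = 17/20
P(+|D') = 20/100 = 1/5
P(+) = P(+|D)P(D) + P(+|D')P(D')
     = \frac{17}{20} × \frac{1}{150} + \frac{1}{5} × \frac{149}{150}
     = \frac{613}{3000}
P(D|+) = P(+|D)P(D)/P(+) = \frac{17}{613}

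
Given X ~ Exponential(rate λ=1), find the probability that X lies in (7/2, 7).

P(7/2 < X < 7) = ∫_{7/2}^{7} f(x) dx
where f(x) = e^{- x}
= - \frac{1}{e^{7}} + e^{- \frac{7}{2}}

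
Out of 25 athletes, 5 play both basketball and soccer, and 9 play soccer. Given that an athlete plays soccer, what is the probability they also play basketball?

P(A ∩ B) = 5/25 = 1/5
P(B) = 9/25
P(A|B) = P(A ∩ B) / P(B) = (1/5) / (9/25) = 5/9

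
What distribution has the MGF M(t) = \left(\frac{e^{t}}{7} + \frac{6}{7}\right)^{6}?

The MGF M(t) = \left(\frac{e^{t}}{7} + \frac{6}{7}\right)^{6} is the standard form for the Binomial distribution.
Comparing with the known MGF formula identifies: Binomial(n=6, p=1/7)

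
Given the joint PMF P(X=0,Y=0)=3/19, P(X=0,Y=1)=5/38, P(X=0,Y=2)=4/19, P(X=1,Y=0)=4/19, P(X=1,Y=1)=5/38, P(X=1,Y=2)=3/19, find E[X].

First find marginal of X:
P(X=0) = 1/2
P(X=1) = 1/2
E[X] = 0 × 1/2 + 1 × 1/2 = 1/2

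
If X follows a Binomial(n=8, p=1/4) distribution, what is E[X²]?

Using the identity E[X²] = Var(X) + (E[X])²:
E[X] = 2
Var(X) = \frac{3}{2}
E[X²] = \frac{3}{2} + (2)²
= \frac{11}{2}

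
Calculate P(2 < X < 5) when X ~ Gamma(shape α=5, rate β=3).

P(2 < X < 5) = ∫_{2}^{5} f(x) dx
where f(x) = \frac{81 x^{4} e^{- 3 x}}{8}
= \frac{-22403 + 920 e^{9}}{8 e^{15}}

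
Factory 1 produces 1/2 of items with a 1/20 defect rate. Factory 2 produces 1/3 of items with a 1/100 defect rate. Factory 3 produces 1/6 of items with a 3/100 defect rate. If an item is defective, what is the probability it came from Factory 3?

Using Bayes' theorem:
P(F1) = 1/2, P(D|F1) = 1/20
P(F2) = 1/3, P(D|F2) = 1/100
P(F3) = 1/6, P(D|F3) = 3/100
P(D) = P(D|F1)P(F1) + P(D|F2)P(F2) + P(D|F3)P(F3)
     = \frac{1}{30}
P(F3|D) = P(D|F3)P(F3) / P(D)
= \frac{3}{20}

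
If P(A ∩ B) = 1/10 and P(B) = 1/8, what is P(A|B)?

P(A|B) = P(A ∩ B) / P(B)
= (1/10) / (1/8)
= 4/5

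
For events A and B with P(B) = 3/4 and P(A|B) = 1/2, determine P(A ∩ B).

By definition, P(A|B) = P(A ∩ B) / P(B)
So P(A ∩ B) = P(A|B) × P(B)
= 1/2 × 3/4
= 3/8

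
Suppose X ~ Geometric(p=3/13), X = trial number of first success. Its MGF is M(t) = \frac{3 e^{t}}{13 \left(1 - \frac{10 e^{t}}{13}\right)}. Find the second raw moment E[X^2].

To find E[X^2], compute M^(2)(0):
M^(1)(t) = \frac{3 e^{t}}{13 \left(1 - \frac{10 e^{t}}{13}\right)} + \frac{30 e^{2 t}}{169 \left(1 - \frac{10 e^{t}}{13}\right)^{2}}
M^(2)(t) = \frac{3 e^{t}}{13 \left(1 - \frac{10 e^{t}}{13}\right)} + \frac{90 e^{2 t}}{169 \left(1 - \frac{10 e^{t}}{13}\right)^{2}} + \frac{600 e^{3 t}}{2197 \left(1 - \frac{10 e^{t}}{13}\right)^{3}}
M^(2)(0) = \frac{299}{9}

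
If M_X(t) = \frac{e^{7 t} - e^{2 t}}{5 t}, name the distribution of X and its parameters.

The MGF M(t) = \frac{e^{7 t} - e^{2 t}}{5 t} is the standard form for the Uniform distribution.
Comparing with the known MGF formula identifies: Uniform(2, 7)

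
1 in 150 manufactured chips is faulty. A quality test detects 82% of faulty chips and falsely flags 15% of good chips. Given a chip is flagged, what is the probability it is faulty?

Let D = the rare event, + = positive/flagged.
P(D) = 1/150
P(+|D) = 82/100 = 41/50
P(+|D') = 15/100 = 3/20
P(+) = P(+|D)P(D) + P(+|D')P(D')
     = \frac{41}{50} × \frac{1}{150} + \frac{3}{20} × \frac{149}{150}
     = \frac{2317}{15000}
P(D|+) = P(+|D)P(D)/P(+) = \frac{82}{2317}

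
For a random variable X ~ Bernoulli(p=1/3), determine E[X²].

Using the identity E[X²] = Var(X) + (E[X])²:
E[X] = \frac{1}{3}
Var(X) = \frac{2}{9}
E[X²] = \frac{2}{9} + (\frac{1}{3})²
= \frac{1}{3}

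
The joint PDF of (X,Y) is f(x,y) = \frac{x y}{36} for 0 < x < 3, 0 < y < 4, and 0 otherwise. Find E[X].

f_X(x) = ∫_0^4 \frac{x y}{36} dy = \frac{2 x}{9}
E[X] = ∫_0^3 x × (\frac{2 x}{9}) dx = 2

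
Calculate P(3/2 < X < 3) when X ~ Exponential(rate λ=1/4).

P(3/2 < X < 3) = ∫_{3/2}^{3} f(x) dx
where f(x) = \frac{e^{- \frac{x}{4}}}{4}
= - \frac{1}{e^{\frac{3}{4}}} + e^{- \frac{3}{8}}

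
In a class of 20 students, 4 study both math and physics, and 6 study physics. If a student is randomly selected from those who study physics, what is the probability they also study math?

P(A ∩ B) = 4/20 = 1/5
P(B) = 6/20 = 3/10
P(A|B) = P(A ∩ B) / P(B) = (1/5) / (3/10) = 2/3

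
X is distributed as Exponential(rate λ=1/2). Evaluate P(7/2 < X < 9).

P(7/2 < X < 9) = ∫_{7/2}^{9} f(x) dx
where f(x) = \frac{e^{- \frac{x}{2}}}{2}
= - \frac{1}{e^{\frac{9}{2}}} + e^{- \frac{7}{4}}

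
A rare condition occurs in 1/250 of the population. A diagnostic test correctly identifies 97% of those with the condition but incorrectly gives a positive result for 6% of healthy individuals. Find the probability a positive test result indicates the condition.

Let D = the rare event, + = positive/flagged.
P(D) = 1/250
P(+|D) = 97/100
P(+|D') = 6/100 = 3/50
P(+) = P(+|D)P(D) + P(+|D')P(D')
     = \frac{97}{100} × \frac{1}{250} + \frac{3}{50} × \frac{249}{250}
     = \frac{1591}{25000}
P(D|+) = P(+|D)P(D)/P(+) = \frac{97}{1591}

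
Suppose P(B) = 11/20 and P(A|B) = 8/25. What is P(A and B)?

By definition, P(A|B) = P(A ∩ B) / P(B)
So P(A ∩ B) = P(A|B) × P(B)
= 8/25 × 11/20
= 22/125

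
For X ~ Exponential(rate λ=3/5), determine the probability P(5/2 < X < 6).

P(5/2 < X < 6) = ∫_{5/2}^{6} f(x) dx
where f(x) = \frac{3 e^{- \frac{3 x}{5}}}{5}
= - \frac{1}{e^{\frac{18}{5}}} + e^{- \frac{3}{2}}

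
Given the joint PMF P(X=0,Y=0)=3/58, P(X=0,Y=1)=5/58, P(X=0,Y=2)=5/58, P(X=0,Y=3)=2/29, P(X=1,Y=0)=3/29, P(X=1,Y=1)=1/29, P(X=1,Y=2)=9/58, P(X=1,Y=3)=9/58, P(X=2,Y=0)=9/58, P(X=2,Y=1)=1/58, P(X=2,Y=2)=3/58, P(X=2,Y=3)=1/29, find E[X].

First find marginal of X:
P(X=0) = 17/58
P(X=1) = 13/29
P(X=2) = 15/58
E[X] = 0 × 17/58 + 1 × 13/29 + 2 × 15/58 = 28/29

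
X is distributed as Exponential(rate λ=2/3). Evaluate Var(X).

For X ~ Exponential(rate λ=2/3):
Var(X) = \frac{9}{4}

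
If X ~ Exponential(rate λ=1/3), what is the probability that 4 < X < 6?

P(4 < X < 6) = ∫_{4}^{6} f(x) dx
where f(x) = \frac{e^{- \frac{x}{3}}}{3}
= - \frac{1}{e^{2}} + e^{- \frac{4}{3}}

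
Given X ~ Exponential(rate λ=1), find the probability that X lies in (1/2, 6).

P(1/2 < X < 6) = ∫_{1/2}^{6} f(x) dx
where f(x) = e^{- x}
= - \frac{1}{e^{6}} + e^{- \frac{1}{2}}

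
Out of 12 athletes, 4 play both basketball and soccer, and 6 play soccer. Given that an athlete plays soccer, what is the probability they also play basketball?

P(A ∩ B) = 4/12 = 1/3
P(B) = 6/12 = 1/2
P(A|B) = P(A ∩ B) / P(B) = (1/3) / (1/2) = 2/3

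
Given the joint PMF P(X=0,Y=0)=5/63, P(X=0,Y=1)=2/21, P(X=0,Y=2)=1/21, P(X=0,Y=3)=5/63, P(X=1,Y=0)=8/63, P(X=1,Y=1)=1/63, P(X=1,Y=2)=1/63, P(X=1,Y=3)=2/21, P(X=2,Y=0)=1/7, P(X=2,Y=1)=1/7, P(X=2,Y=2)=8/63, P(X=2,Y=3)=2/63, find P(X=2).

P(X=2) = P(X=2,Y=0) + P(X=2,Y=1) + P(X=2,Y=2) + P(X=2,Y=3)
= 1/7 + 1/7 + 8/63 + 2/63
= 4/9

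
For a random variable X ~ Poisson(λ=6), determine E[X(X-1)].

E[X(X-1)] = E[X² - X] = E[X²] - E[X]
E[X] = 6
E[X²] = Var(X) + (E[X])² = 6 + (6)² = 42
E[X(X-1)] = 42 - 6 = 36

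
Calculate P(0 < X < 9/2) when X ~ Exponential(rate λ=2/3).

P(0 < X < 9/2) = ∫_{0}^{9/2} f(x) dx
where f(x) = \frac{2 e^{- \frac{2 x}{3}}}{3}
= 1 - e^{-3}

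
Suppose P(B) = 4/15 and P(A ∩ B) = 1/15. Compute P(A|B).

P(A|B) = P(A ∩ B) / P(B)
= (1/15) / (4/15)
= 1/4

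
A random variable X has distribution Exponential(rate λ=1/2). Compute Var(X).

For X ~ Exponential(rate λ=1/2):
Var(X) = 4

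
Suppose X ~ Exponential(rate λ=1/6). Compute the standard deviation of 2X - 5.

For X ~ Exponential(rate λ=1/6):
Var(X) = 36
SD(X) = √(Var(X)) = √(36) = 6
SD(2X - 5) = |2| × SD(X) = 2 × 6 = 12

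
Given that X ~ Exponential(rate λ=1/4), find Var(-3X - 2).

For X ~ Exponential(rate λ=1/4):
Var(X) = 16
Var(-3X - 2) = (-3)² × Var(X) = 9 × 16 = 144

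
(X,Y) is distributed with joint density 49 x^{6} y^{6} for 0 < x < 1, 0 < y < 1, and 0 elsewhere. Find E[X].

E[X] = ∫_0^1 ∫_0^1 x × f(x,y) dy dx
= ∫_0^1 ∫_0^1 x × (49 x^{6} y^{6}) dy dx
= \frac{7}{8}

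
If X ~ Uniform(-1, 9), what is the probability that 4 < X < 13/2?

P(4 < X < 13/2) = ∫_{4}^{13/2} f(x) dx
where f(x) = \frac{1}{10}
= \frac{1}{4}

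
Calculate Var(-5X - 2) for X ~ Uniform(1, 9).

For X ~ Uniform(1, 9):
Var(X) = \frac{16}{3}
Var(-5X - 2) = (-5)² × Var(X) = 25 × \frac{16}{3} = \frac{400}{3}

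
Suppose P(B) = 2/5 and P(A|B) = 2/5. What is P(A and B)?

By definition, P(A|B) = P(A ∩ B) / P(B)
So P(A ∩ B) = P(A|B) × P(B)
= 2/5 × 2/5
= 4/25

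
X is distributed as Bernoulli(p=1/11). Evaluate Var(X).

For X ~ Bernoulli(p=1/11):
Var(X) = \frac{10}{121}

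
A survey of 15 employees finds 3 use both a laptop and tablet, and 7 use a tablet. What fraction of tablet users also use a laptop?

P(A ∩ B) = 3/15 = 1/5
P(B) = 7/15
P(A|B) = P(A ∩ B) / P(B) = (1/5) / (7/15) = 3/7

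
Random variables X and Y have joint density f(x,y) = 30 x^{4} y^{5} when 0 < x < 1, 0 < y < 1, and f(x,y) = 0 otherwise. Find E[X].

E[X] = ∫_0^1 ∫_0^1 x × f(x,y) dy dx
= ∫_0^1 ∫_0^1 x × (30 x^{4} y^{5}) dy dx
= \frac{5}{6}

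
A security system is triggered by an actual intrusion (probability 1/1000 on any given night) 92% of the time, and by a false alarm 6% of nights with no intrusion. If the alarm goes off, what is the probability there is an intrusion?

Let D = the rare event, + = positive/flagged.
P(D) = 1/1000
P(+|D) = 92/100 = 23/25
P(+|D') = 6/100 = 3/50
P(+) = P(+|D)P(D) + P(+|D')P(D')
     = \frac{23}{25} × \frac{1}{1000} + \frac{3}{50} × \frac{999}{1000}
     = \frac{3043}{50000}
P(D|+) = P(+|D)P(D)/P(+) = \frac{46}{3043}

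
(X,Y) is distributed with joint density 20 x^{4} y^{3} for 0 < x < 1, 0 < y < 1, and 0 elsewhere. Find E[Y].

E[Y] = ∫_0^1 ∫_0^1 y × f(x,y) dx dy
= \frac{4}{5}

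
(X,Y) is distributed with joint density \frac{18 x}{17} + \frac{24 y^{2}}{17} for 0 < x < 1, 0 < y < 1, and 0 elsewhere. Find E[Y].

E[Y] = ∫_0^1 ∫_0^1 y × f(x,y) dx dy
= \frac{21}{34}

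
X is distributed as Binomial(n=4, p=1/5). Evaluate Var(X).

For X ~ Binomial(n=4, p=1/5):
Var(X) = \frac{16}{25}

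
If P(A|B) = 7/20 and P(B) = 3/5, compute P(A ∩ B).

By definition, P(A|B) = P(A ∩ B) / P(B)
So P(A ∩ B) = P(A|B) × P(B)
= 7/20 × 3/5
= 21/100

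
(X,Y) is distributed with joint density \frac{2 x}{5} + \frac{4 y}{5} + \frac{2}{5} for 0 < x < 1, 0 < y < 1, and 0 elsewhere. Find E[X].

E[X] = ∫_0^1 ∫_0^1 x × f(x,y) dy dx
= ∫_0^1 ∫_0^1 x × (\frac{2 x}{5} + \frac{4 y}{5} + \frac{2}{5}) dy dx
= \frac{8}{15}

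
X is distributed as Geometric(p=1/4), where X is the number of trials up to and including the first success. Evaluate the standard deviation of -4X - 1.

For X ~ Geometric(p=1/4), where X is the number of trials up to and including the first success:
Var(X) = 12
SD(X) = √(Var(X)) = √(12) = 2 \sqrt{3}
SD(-4X - 1) = |-4| × SD(X) = 4 × 2 \sqrt{3} = 8 \sqrt{3}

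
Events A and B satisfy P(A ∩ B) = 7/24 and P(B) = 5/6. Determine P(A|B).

P(A|B) = P(A ∩ B) / P(B)
= (7/24) / (5/6)
= 7/20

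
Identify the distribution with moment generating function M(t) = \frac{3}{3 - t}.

The MGF M(t) = \frac{3}{3 - t} is the standard form for the Exponential distribution.
Comparing with the known MGF formula identifies: Exponential(rate λ=3)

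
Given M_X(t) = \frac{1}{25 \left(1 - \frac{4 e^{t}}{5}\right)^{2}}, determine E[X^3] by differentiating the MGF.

To find E[X^3], compute M^(3)(0):
M^(1)(t) = \frac{8 e^{t}}{125 \left(1 - \frac{4 e^{t}}{5}\right)^{3}}
M^(2)(t) = \frac{8 e^{t}}{125 \left(1 - \frac{4 e^{t}}{5}\right)^{3}} + \frac{96 e^{2 t}}{625 \left(1 - \frac{4 e^{t}}{5}\right)^{4}}
M^(3)(t) = \frac{8 e^{t}}{125 \left(1 - \frac{4 e^{t}}{5}\right)^{3}} + \frac{288 e^{2 t}}{625 \left(1 - \frac{4 e^{t}}{5}\right)^{4}} + \frac{1536 e^{3 t}}{3125 \left(1 - \frac{4 e^{t}}{5}\right)^{5}}
M^(3)(0) = 1832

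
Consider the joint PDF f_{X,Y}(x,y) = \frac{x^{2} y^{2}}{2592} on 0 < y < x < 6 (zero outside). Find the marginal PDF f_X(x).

f_X(x) = ∫_0^x \frac{x^{2} y^{2}}{2592} dy = \frac{x^{5}}{7776}
for 0 < x < 6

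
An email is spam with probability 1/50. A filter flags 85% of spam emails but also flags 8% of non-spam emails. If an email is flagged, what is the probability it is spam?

Let D = the rare event, + = positive/flagged.
P(D) = 1/50
P(+|D) = 85/100 = 17/20
P(+|D') = 8/100 = 2/25
P(+) = P(+|D)P(D) + P(+|D')P(D')
     = \frac{17}{20} × \frac{1}{50} + \frac{2}{25} × \frac{49}{50}
     = \frac{477}{5000}
P(D|+) = P(+|D)P(D)/P(+) = \frac{85}{477}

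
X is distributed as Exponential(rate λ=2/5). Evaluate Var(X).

For X ~ Exponential(rate λ=2/5):
Var(X) = \frac{25}{4}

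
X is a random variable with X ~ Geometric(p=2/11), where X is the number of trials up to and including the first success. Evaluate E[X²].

Using the identity E[X²] = Var(X) + (E[X])²:
E[X] = \frac{11}{2}
Var(X) = \frac{99}{4}
E[X²] = \frac{99}{4} + (\frac{11}{2})²
= 55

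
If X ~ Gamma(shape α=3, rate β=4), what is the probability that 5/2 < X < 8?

P(5/2 < X < 8) = ∫_{5/2}^{8} f(x) dx
where f(x) = 32 x^{2} e^{- 4 x}
= \frac{-545 + 61 e^{22}}{e^{32}}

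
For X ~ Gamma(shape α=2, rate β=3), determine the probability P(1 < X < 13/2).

P(1 < X < 13/2) = ∫_{1}^{13/2} f(x) dx
where f(x) = 9 x e^{- 3 x}
= - \frac{41}{2 e^{\frac{39}{2}}} + \frac{4}{e^{3}}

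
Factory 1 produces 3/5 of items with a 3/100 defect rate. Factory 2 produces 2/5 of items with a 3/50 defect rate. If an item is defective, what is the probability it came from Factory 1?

Using Bayes' theorem:
P(F1) = 3/5, P(D|F1) = 3/100
P(F2) = 2/5, P(D|F2) = 3/50
P(D) = P(D|F1)P(F1) + P(D|F2)P(F2)
     = \frac{21}{500}
P(F1|D) = P(D|F1)P(F1) / P(D)
= \frac{3}{7}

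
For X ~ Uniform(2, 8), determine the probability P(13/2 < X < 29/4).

P(13/2 < X < 29/4) = ∫_{13/2}^{29/4} f(x) dx
where f(x) = \frac{1}{6}
= \frac{1}{8}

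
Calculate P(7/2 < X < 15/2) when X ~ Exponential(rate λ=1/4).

P(7/2 < X < 15/2) = ∫_{7/2}^{15/2} f(x) dx
where f(x) = \frac{e^{- \frac{x}{4}}}{4}
= - \frac{1 - e}{e^{\frac{15}{8}}}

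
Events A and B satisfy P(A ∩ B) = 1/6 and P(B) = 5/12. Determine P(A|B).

P(A|B) = P(A ∩ B) / P(B)
= (1/6) / (5/12)
= 2/5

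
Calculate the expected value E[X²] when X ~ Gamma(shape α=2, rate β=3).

Using the identity E[X²] = Var(X) + (E[X])²:
E[X] = \frac{2}{3}
Var(X) = \frac{2}{9}
E[X²] = \frac{2}{9} + (\frac{2}{3})²
= \frac{2}{3}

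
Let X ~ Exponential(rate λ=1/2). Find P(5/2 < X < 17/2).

P(5/2 < X < 17/2) = ∫_{5/2}^{17/2} f(x) dx
where f(x) = \frac{e^{- \frac{x}{2}}}{2}
= - \frac{1 - e^{3}}{e^{\frac{17}{4}}}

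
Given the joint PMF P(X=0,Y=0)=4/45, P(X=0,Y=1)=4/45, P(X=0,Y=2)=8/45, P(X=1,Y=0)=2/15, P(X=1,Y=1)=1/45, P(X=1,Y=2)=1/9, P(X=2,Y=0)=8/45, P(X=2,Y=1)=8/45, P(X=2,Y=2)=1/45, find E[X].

First find marginal of X:
P(X=0) = 16/45
P(X=1) = 4/15
P(X=2) = 17/45
E[X] = 0 × 16/45 + 1 × 4/15 + 2 × 17/45 = 46/45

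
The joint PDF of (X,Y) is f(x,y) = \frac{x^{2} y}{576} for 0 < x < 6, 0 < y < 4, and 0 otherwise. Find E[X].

f_X(x) = ∫_0^4 \frac{x^{2} y}{576} dy = \frac{x^{2}}{72}
E[X] = ∫_0^6 x × (\frac{x^{2}}{72}) dx = \frac{9}{2}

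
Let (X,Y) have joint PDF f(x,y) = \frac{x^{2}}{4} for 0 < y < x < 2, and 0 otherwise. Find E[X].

f_X(x) = ∫_0^x \frac{x^{2}}{4} dy = \frac{x^{3}}{4}
E[X] = ∫_0^2 x × (\frac{x^{3}}{4}) dx = \frac{8}{5}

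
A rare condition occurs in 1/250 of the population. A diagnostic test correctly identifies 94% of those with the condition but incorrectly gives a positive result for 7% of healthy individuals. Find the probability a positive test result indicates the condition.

Let D = the rare event, + = positive/flagged.
P(D) = 1/250
P(+|D) = 94/100 = 47/50
P(+|D') = 7/100
P(+) = P(+|D)P(D) + P(+|D')P(D')
     = \frac{47}{50} × \frac{1}{250} + \frac{7}{100} × \frac{249}{250}
     = \frac{1837}{25000}
P(D|+) = P(+|D)P(D)/P(+) = \frac{94}{1837}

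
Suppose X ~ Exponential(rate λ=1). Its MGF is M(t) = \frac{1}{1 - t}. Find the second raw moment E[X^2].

To find E[X^2], compute M^(2)(0):
M^(1)(t) = \frac{1}{\left(1 - t\right)^{2}}
M^(2)(t) = \frac{2}{\left(1 - t\right)^{3}}
M^(2)(0) = 2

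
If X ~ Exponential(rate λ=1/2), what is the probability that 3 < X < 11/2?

P(3 < X < 11/2) = ∫_{3}^{11/2} f(x) dx
where f(x) = \frac{e^{- \frac{x}{2}}}{2}
= - \frac{1}{e^{\frac{11}{4}}} + e^{- \frac{3}{2}}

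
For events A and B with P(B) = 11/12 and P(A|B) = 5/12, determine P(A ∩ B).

By definition, P(A|B) = P(A ∩ B) / P(B)
So P(A ∩ B) = P(A|B) × P(B)
= 5/12 × 11/12
= 55/144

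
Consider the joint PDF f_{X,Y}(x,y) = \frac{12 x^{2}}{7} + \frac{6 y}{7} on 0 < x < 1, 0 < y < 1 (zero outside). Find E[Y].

E[Y] = ∫_0^1 ∫_0^1 y × f(x,y) dx dy
= \frac{4}{7}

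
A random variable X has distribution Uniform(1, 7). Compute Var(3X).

For X ~ Uniform(1, 7):
Var(X) = 3
Var(3X) = (3)² × Var(X) = 9 × 3 = 27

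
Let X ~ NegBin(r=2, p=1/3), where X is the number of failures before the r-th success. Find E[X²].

Using the identity E[X²] = Var(X) + (E[X])²:
E[X] = 4
Var(X) = 12
E[X²] = 12 + (4)²
= 28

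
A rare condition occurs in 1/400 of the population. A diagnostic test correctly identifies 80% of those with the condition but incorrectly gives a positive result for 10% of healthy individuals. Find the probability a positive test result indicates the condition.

Let D = the rare event, + = positive/flagged.
P(D) = 1/400
P(+|D) = 80/100 = 4/5
P(+|D') = 10/100 = 1/10
P(+) = P(+|D)P(D) + P(+|D')P(D')
     = \frac{4}{5} × \frac{1}{400} + \frac{1}{10} × \frac{399}{400}
     = \frac{407}{4000}
P(D|+) = P(+|D)P(D)/P(+) = \frac{8}{407}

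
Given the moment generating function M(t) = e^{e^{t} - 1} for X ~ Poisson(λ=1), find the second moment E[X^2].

To find E[X^2], compute M^(2)(0):
M^(1)(t) = e^{t} e^{e^{t} - 1}
M^(2)(t) = e^{2 t} e^{e^{t} - 1} + e^{t} e^{e^{t} - 1}
M^(2)(0) = 2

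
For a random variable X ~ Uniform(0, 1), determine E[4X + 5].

For X ~ Uniform(0, 1):
E[X] = \frac{1}{2}
E[4X + 5] = 4 × E[X] + 5 = 7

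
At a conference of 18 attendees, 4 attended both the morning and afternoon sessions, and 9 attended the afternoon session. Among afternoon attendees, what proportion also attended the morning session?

P(A ∩ B) = 4/18 = 2/9
P(B) = 9/18 = 1/2
P(A|B) = P(A ∩ B) / P(B) = (2/9) / (1/2) = 4/9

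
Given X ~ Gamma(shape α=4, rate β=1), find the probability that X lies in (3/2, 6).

P(3/2 < X < 6) = ∫_{3/2}^{6} f(x) dx
where f(x) = \frac{x^{3} e^{- x}}{6}
= - \frac{61}{e^{6}} + \frac{67}{16 e^{\frac{3}{2}}}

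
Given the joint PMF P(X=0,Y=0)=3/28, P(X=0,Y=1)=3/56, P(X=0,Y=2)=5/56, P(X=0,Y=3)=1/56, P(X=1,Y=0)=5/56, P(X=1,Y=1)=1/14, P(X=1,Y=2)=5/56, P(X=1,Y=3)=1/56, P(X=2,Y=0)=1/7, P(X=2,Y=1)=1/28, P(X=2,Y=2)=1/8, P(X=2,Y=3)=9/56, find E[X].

First find marginal of X:
P(X=0) = 15/56
P(X=1) = 15/56
P(X=2) = 13/28
E[X] = 0 × 15/56 + 1 × 15/56 + 2 × 13/28 = 67/56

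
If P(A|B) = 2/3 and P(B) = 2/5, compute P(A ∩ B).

By definition, P(A|B) = P(A ∩ B) / P(B)
So P(A ∩ B) = P(A|B) × P(B)
= 2/3 × 2/5
= 4/15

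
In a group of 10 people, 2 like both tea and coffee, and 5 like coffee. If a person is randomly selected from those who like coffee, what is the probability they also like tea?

P(A ∩ B) = 2/10 = 1/5
P(B) = 5/10 = 1/2
P(A|B) = P(A ∩ B) / P(B) = (1/5) / (1/2) = 2/5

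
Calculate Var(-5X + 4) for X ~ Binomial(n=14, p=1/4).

For X ~ Binomial(n=14, p=1/4):
Var(X) = \frac{21}{8}
Var(-5X + 4) = (-5)² × Var(X) = 25 × \frac{21}{8} = \frac{525}{8}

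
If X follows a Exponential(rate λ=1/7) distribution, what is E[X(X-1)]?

E[X(X-1)] = E[X² - X] = E[X²] - E[X]
E[X] = 7
E[X²] = Var(X) + (E[X])² = 49 + (7)² = 98
E[X(X-1)] = 98 - 7 = 91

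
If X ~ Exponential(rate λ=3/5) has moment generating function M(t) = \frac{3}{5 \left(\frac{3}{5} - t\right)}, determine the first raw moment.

To find E[X], compute M^(1)(0):
M^(1)(t) = \frac{3}{5 \left(\frac{3}{5} - t\right)^{2}}
M^(1)(0) = \frac{5}{3}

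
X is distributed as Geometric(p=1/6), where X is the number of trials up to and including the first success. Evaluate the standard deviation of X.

For X ~ Geometric(p=1/6), where X is the number of trials up to and including the first success:
Var(X) = 30
SD(X) = √(Var(X)) = √(30) = \sqrt{30}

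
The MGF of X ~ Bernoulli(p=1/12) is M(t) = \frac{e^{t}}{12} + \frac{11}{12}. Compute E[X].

To find E[X], compute M^(1)(0):
M^(1)(t) = \frac{e^{t}}{12}
M^(1)(0) = \frac{1}{12}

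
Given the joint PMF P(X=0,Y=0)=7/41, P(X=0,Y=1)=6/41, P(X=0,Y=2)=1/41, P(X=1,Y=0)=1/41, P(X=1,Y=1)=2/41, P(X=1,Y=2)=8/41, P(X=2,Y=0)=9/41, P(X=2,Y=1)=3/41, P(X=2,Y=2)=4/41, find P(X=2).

P(X=2) = P(X=2,Y=0) + P(X=2,Y=1) + P(X=2,Y=2)
= 9/41 + 3/41 + 4/41
= 16/41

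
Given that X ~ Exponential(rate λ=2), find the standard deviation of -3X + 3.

For X ~ Exponential(rate λ=2):
Var(X) = \frac{1}{4}
SD(X) = √(Var(X)) = √(\frac{1}{4}) = \frac{1}{2}
SD(-3X + 3) = |-3| × SD(X) = 3 × \frac{1}{2} = \frac{3}{2}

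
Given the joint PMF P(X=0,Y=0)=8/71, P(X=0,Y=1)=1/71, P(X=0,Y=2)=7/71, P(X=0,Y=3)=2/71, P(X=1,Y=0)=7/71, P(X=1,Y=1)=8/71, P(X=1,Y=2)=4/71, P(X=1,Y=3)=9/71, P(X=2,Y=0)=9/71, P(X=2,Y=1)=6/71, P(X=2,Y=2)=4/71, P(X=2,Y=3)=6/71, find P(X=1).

P(X=1) = P(X=1,Y=0) + P(X=1,Y=1) + P(X=1,Y=2) + P(X=1,Y=3)
= 7/71 + 8/71 + 4/71 + 9/71
= 28/71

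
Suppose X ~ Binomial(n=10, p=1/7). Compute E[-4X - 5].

For X ~ Binomial(n=10, p=1/7):
E[X] = \frac{10}{7}
E[-4X - 5] = -4 × E[X] - 5 = - \frac{75}{7}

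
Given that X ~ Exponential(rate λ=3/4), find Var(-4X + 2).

For X ~ Exponential(rate λ=3/4):
Var(X) = \frac{16}{9}
Var(-4X + 2) = (-4)² × Var(X) = 16 × \frac{16}{9} = \frac{256}{9}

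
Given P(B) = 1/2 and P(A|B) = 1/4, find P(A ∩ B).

By definition, P(A|B) = P(A ∩ B) / P(B)
So P(A ∩ B) = P(A|B) × P(B)
= 1/4 × 1/2
= 1/8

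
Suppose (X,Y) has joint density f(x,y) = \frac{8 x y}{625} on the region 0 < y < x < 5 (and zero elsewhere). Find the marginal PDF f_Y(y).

f_Y(y) = ∫_y^5 \frac{8 x y}{625} dx = \frac{4 y \left(25 - y^{2}\right)}{625}
for 0 < y < 5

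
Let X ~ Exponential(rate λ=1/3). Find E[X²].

Using the identity E[X²] = Var(X) + (E[X])²:
E[X] = 3
Var(X) = 9
E[X²] = 9 + (3)²
= 18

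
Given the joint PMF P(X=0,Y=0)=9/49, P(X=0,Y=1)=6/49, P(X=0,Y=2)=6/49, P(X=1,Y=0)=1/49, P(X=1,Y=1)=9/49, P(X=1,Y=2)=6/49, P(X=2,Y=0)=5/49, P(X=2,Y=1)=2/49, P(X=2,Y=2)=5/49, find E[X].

First find marginal of X:
P(X=0) = 3/7
P(X=1) = 16/49
P(X=2) = 12/49
E[X] = 0 × 3/7 + 1 × 16/49 + 2 × 12/49 = 40/49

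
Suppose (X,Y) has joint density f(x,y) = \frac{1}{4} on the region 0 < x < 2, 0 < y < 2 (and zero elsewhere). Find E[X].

f_X(x) = ∫_0^2 \frac{1}{4} dy = \frac{1}{2}
E[X] = ∫_0^2 x × (\frac{1}{2}) dx = 1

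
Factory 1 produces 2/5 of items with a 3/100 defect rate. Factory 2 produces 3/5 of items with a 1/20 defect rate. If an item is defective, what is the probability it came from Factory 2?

Using Bayes' theorem:
P(F1) = 2/5, P(D|F1) = 3/100
P(F2) = 3/5, P(D|F2) = 1/20
P(D) = P(D|F1)P(F1) + P(D|F2)P(F2)
     = \frac{21}{500}
P(F2|D) = P(D|F2)P(F2) / P(D)
= \frac{5}{7}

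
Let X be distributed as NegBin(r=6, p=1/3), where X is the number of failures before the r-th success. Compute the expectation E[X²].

Using the identity E[X²] = Var(X) + (E[X])²:
E[X] = 12
Var(X) = 36
E[X²] = 36 + (12)²
= 180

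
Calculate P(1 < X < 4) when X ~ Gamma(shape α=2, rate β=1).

P(1 < X < 4) = ∫_{1}^{4} f(x) dx
where f(x) = x e^{- x}
= \frac{-5 + 2 e^{3}}{e^{4}}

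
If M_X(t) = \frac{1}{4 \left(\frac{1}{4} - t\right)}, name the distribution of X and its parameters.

The MGF M(t) = \frac{1}{4 \left(\frac{1}{4} - t\right)} is the standard form for the Exponential distribution.
Comparing with the known MGF formula identifies: Exponential(rate λ=1/4)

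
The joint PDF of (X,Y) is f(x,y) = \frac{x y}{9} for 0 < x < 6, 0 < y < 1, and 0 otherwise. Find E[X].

f_X(x) = ∫_0^1 \frac{x y}{9} dy = \frac{x}{18}
E[X] = ∫_0^6 x × (\frac{x}{18}) dx = 4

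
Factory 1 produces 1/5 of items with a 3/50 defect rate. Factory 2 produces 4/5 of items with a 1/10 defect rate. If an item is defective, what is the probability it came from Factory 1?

Using Bayes' theorem:
P(F1) = 1/5, P(D|F1) = 3/50
P(F2) = 4/5, P(D|F2) = 1/10
P(D) = P(D|F1)P(F1) + P(D|F2)P(F2)
     = \frac{23}{250}
P(F1|D) = P(D|F1)P(F1) / P(D)
= \frac{3}{23}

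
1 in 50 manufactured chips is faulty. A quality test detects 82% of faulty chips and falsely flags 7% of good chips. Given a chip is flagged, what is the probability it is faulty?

Let D = the rare event, + = positive/flagged.
P(D) = 1/50
P(+|D) = 82/100 = 41/50
P(+|D') = 7/100
P(+) = P(+|D)P(D) + P(+|D')P(D')
     = \frac{41}{50} × \frac{1}{50} + \frac{7}{100} × \frac{49}{50}
     = \frac{17}{200}
P(D|+) = P(+|D)P(D)/P(+) = \frac{82}{425}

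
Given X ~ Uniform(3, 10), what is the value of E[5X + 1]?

For X ~ Uniform(3, 10):
E[X] = \frac{13}{2}
E[5X + 1] = 5 × E[X] + 1 = \frac{67}{2}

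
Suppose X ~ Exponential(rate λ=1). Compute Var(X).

For X ~ Exponential(rate λ=1):
Var(X) = 1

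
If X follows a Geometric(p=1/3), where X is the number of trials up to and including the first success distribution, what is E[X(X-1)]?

E[X(X-1)] = E[X² - X] = E[X²] - E[X]
E[X] = 3
E[X²] = Var(X) + (E[X])² = 6 + (3)² = 15
E[X(X-1)] = 15 - 3 = 12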